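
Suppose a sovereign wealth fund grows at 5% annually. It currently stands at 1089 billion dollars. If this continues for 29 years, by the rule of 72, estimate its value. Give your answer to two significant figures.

Doubling time ≈ 72/5 = 14.40 years.
29 years is 29/14.40 ≈ 2.01 doublings, a factor of 2^2.01 ≈ 4.03.
1089 × 4.03 ≈ 4400 billion dollars.

4400 billion dollars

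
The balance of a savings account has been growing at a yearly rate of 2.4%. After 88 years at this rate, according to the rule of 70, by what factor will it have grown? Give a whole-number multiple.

70/2.4 ≈ 29.17 years per doubling.
88 years fits 3 doublings: 2^3 = 8.

8 times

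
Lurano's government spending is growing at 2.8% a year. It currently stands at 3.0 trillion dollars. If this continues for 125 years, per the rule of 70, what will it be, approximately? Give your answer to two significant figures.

Doubling time ≈ 70/2.8 = 25.00 years.
125 years is 125/25.00 ≈ 5.00 doublings, a factor of 2^5.00 ≈ 32.00.
3.0 × 32.00 ≈ 96 trillion dollars.

around 96 trillion dollars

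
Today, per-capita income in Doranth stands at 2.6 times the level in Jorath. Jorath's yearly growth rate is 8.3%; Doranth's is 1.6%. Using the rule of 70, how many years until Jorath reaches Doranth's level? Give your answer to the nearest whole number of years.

about 14 years

What matters is the difference: 6.7 pp.
Rule of 70 on the gap: the ratio halves every 70/6.7 ≈ 10.45 years.
A 2.6 times gap takes log₂(2.6) ≈ 1.38 halvings to close: 1.38 × 10.45 ≈ 14 years.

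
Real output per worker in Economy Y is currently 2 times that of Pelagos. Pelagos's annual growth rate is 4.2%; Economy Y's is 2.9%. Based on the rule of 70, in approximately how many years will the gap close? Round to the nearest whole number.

54 years

The growth-rate gap is 4.2% − 2.9% = 1.3 percentage points.
So the ratio between them halves every 70/1.3 ≈ 53.85 years.
A 2 times gap closes after 1 halving: 1 × 53.85 ≈ 54 years.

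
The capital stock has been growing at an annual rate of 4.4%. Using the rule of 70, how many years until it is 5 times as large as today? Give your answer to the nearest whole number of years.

around 37 years

Doubling time ≈ 70/4.4 = 15.91 years.
5× is log₂ 5 ≈ 2.32 doublings, so ≈ 2.32 × 15.91 = 37 years.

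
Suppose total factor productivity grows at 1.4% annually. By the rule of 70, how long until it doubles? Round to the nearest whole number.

70/1.4 ≈ 50.00, so it doubles roughly every 50 years.

about 50 years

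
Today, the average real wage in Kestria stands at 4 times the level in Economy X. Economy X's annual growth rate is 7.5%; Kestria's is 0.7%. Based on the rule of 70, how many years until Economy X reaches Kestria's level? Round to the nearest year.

21 years

What matters is the difference: 6.8 pp.
Rule of 70 on the gap: the ratio halves every 70/6.8 ≈ 10.29 years.
A 4 times gap closes after 2 halvings: 2 × 10.29 ≈ 21 years.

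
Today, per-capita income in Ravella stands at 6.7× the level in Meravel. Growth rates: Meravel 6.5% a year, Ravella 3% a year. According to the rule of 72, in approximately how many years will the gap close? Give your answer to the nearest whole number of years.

The growth-rate gap is 6.5% − 3% = 3.5 percentage points.
So the ratio between them halves every 72/3.5 ≈ 20.57 years.
A 6.7× gap takes log₂(6.7) ≈ 2.74 halvings to close: 2.74 × 20.57 ≈ 56 years.

56 years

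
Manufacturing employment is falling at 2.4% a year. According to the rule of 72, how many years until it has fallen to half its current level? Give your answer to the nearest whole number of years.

Halving time ≈ 72 / 2.4 = 30.00 → 30 years.

around 30 years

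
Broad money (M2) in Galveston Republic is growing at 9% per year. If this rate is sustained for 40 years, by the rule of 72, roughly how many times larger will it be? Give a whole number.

around 32 times

Doubling time ≈ 72/9 = 8.00 years.
40/8.00 ≈ 5 doublings, so about 2^5 = 32×.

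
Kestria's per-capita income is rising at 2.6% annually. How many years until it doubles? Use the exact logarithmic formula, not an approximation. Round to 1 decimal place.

27.0 years

t = ln(2) / ln(1 + 0.026) = 0.6931 / 0.025668 ≈ 27.00.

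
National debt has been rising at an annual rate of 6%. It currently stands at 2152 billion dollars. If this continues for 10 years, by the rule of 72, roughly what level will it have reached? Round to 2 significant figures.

Doubling time ≈ 72/6 = 12.00 years.
10 years is 10/12.00 ≈ 0.83 doublings, a factor of 2^0.83 ≈ 1.78.
2152 × 1.78 ≈ 3800 billion dollars.

≈ 3800 billion dollars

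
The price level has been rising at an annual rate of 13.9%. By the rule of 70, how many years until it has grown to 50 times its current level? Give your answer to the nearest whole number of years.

One doubling takes 70/13.9 = 5.04 years.
50× is log₂ 50 ≈ 5.64 doublings, so ≈ 5.64 × 5.04 = 28 years.

approximately 28 years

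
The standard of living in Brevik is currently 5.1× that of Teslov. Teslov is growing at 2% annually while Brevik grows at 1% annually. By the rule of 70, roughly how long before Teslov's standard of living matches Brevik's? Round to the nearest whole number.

Teslov gains on Brevik at 2% − 1% = 1 point a year.
At that relative rate the gap halves every 70/1 ≈ 70.00 years.
A 5.1× gap takes log₂(5.1) ≈ 2.35 halvings to close: 2.35 × 70.00 ≈ 165 years.

approximately 165 years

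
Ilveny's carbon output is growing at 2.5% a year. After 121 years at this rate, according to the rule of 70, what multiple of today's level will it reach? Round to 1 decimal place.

Doubles every ≈ 28.00 years (70/2.5).
121 years is 4.32 doublings; 2^4.32 ≈ 20.0×.

approximately 20.0 times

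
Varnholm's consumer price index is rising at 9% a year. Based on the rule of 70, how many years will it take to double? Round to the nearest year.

around 8 years

Doubling time ≈ 70 / 9 = 7.78 years.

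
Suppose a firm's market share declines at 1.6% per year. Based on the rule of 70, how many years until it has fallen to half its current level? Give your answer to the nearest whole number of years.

Falling at 1.6%, it halves about every 70/1.6 = 43.75 years.

about 44 years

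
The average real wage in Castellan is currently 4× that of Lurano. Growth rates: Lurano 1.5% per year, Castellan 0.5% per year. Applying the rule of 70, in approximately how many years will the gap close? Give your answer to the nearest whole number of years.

approximately 140 years

What matters is the difference: 1 pp.
Rule of 70 on the gap: the ratio halves every 70/1 ≈ 70.00 years.
A 4× gap closes after 2 halvings: 2 × 70.00 ≈ 140 years.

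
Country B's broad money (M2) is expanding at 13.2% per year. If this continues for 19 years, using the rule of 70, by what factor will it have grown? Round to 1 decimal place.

Doubles every ≈ 5.30 years (70/13.2).
19 years is 3.58 doublings; 2^3.58 ≈ 12.0×.

12.0 times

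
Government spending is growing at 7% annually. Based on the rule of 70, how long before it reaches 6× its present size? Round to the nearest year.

around 26 years

At 7% it doubles every 70/7 ≈ 10.00 years.
Reaching 6× takes log₂(6) ≈ 2.58 doublings.
2.58 × 10.00 ≈ 26 years.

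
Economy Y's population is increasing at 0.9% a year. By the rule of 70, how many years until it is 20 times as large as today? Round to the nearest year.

At 0.9% it doubles every 70/0.9 ≈ 77.78 years.
Reaching 20× takes log₂(20) ≈ 4.32 doublings.
4.32 × 77.78 ≈ 336 years.

336 years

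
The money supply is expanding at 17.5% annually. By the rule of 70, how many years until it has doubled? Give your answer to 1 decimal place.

Doubling time ≈ 70 / 17.5 = 4.00 years.

about 4.0 years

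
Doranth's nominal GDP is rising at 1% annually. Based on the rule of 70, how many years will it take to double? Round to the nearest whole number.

At 1%, doubling takes about 70/1 = 70.00 years.

around 70 years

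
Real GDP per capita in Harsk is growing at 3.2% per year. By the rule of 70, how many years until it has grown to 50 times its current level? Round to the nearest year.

about 123 years

At 3.2% it doubles every 70/3.2 ≈ 21.88 years.
50× is log₂ 50 ≈ 5.64 doublings, so ≈ 5.64 × 21.88 = 123 years.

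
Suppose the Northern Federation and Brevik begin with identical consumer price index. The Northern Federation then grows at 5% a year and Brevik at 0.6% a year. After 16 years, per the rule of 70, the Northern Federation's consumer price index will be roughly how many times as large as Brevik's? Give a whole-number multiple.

about 2 times

Only the 4.4-point difference matters.
70/4.4 ≈ 15.91 years per doubling of the ratio; 16 years gives 1.01 doublings, so ≈ 2×.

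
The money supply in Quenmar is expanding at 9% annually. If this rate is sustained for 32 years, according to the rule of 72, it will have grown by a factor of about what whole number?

approximately 16 times

72/9 ≈ 8.00 years per doubling.
32 years fits 4 doublings: 2^4 = 16.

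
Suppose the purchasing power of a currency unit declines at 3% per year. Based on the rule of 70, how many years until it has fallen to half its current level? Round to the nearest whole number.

Falling at 3%, it halves about every 70/3 = 23.33 years.

23 years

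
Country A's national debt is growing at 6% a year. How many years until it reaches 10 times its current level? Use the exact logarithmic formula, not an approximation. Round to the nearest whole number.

40 years

t = ln(10) / ln(1 + 0.06) = 2.3026 / 0.058269 ≈ 39.52.
≈ 40 years.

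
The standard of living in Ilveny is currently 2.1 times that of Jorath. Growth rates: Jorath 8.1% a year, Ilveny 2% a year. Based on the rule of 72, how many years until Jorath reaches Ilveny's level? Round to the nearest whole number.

around 13 years

The growth-rate gap is 8.1% − 2% = 6.1 percentage points.
So the ratio between them halves every 72/6.1 ≈ 11.80 years.
A 2.1 times gap takes log₂(2.1) ≈ 1.07 halvings to close: 1.07 × 11.80 ≈ 13 years.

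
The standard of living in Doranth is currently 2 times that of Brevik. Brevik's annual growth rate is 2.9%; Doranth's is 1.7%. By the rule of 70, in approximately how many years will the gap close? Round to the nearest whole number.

Brevik gains on Doranth at 2.9% − 1.7% = 1.2 points a year.
At that relative rate the gap halves every 70/1.2 ≈ 58.33 years.
A 2 times gap closes after 1 halving: 1 × 58.33 ≈ 58 years.

approximately 58 years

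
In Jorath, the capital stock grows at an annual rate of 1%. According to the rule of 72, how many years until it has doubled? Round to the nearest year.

roughly 72 years

At 1%, doubling takes about 72/1 = 72.00 years.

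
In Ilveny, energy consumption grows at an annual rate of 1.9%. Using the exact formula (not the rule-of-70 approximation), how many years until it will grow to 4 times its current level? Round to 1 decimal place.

t = ln(4) / ln(1 + 0.019) = 1.3863 / 0.018822 ≈ 73.65.

73.7 years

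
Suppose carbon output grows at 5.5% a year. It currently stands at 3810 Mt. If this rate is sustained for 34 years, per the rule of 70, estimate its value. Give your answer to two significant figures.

24000 Mt

It doubles every 70/5.5 ≈ 12.73 years, so 34 years is 2.67 doublings.
2^2.67 ≈ 6.36; 3810 × 6.36 ≈ 24000 Mt.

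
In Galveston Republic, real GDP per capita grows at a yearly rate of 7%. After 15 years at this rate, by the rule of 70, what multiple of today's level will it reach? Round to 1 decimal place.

Doubling time ≈ 70/7 = 10.00 years.
15 years / 10.00 ≈ 1.50 doublings → factor 2^1.50 ≈ 2.8.

around 2.8 times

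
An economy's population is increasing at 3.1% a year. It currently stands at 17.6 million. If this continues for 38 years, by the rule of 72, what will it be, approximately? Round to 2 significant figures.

roughly 55 million

It doubles every 72/3.1 ≈ 23.23 years, so 38 years is 1.64 doublings.
2^1.64 ≈ 3.12; 17.6 × 3.12 ≈ 55 million.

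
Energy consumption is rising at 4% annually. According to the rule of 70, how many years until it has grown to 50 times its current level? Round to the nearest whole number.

roughly 99 years

One doubling takes 70/4 = 17.50 years.
Reaching 50× takes log₂(50) ≈ 5.64 doublings.
5.64 × 17.50 ≈ 99 years.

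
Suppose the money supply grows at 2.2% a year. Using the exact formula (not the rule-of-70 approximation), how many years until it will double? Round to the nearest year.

32 years

t = ln(2) / ln(1 + 0.022) = 0.6931 / 0.021761 ≈ 31.85.
≈ 32 years.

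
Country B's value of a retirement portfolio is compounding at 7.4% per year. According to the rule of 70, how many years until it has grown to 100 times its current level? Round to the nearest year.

At 7.4% it doubles every 70/7.4 ≈ 9.46 years.
100× is log₂ 100 ≈ 6.64 doublings, so ≈ 6.64 × 9.46 = 63 years.

≈ 63 years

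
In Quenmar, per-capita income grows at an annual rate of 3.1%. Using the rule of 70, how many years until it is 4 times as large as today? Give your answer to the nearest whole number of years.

At 3.1% it doubles every 70/3.1 ≈ 22.58 years.
Getting to 4× needs 2 doublings: 2 × 22.58 ≈ 45 years.

about 45 years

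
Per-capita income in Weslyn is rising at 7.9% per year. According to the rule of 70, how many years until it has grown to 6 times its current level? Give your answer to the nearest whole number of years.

23 years

One doubling takes 70/7.9 = 8.86 years.
Reaching 6× takes log₂(6) ≈ 2.58 doublings.
2.58 × 8.86 ≈ 23 years.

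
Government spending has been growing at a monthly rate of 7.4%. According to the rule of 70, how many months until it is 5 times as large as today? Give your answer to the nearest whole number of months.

At 7.4% it doubles every 70/7.4 ≈ 9.46 months.
Reaching 5× takes log₂(5) ≈ 2.32 doublings.
2.32 × 9.46 ≈ 22 months.

approximately 22 months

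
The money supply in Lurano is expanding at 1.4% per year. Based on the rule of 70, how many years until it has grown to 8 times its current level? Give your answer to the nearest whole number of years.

Doubling time ≈ 70/1.4 = 50.00 years.
8 = 2^3, so 3 doublings → 150 years.

150 years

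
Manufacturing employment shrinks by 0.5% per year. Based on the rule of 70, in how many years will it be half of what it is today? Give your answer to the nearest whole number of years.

Falling at 0.5%, it halves about every 70/0.5 = 140.00 years.

around 140 years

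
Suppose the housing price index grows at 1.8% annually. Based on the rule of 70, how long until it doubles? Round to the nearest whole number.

roughly 39 years

Doubling time ≈ 70 / 1.8 = 38.89 years.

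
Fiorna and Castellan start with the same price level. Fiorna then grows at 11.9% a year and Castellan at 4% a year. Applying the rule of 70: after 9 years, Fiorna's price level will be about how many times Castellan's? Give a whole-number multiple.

≈ 2 times

Only the 7.9-point difference matters.
70/7.9 ≈ 8.86 years per doubling of the ratio; 9 years gives 1.02 doublings, so ≈ 2×.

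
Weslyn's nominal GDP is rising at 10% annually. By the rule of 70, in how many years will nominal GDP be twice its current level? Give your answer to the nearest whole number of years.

At 10%, doubling takes about 70/10 = 7.00 years.

approximately 7 years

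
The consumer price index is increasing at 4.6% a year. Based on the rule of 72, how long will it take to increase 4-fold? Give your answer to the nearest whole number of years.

approximately 31 years

One doubling takes 72/4.6 = 15.65 years.
4 = 2^2, so 2 doublings → 31 years.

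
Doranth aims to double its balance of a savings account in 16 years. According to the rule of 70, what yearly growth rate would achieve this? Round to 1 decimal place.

around 4.4%

70 / 16 ≈ 4.38, so about 4.4% per year.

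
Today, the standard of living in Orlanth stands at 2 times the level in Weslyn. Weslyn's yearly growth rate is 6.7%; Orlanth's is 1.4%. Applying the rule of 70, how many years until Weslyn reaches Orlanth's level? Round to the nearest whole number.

about 13 years

Weslyn gains on Orlanth at 6.7% − 1.4% = 5.3 points a year.
At that relative rate the gap halves every 70/5.3 ≈ 13.21 years.
A 2 times gap closes after 1 halving: 1 × 13.21 ≈ 13 years.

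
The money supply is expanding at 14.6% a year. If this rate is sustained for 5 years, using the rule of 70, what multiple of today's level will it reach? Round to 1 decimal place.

2.1 times

Doubles every ≈ 4.79 years (70/14.6).
5 years is 1.04 doublings; 2^1.04 ≈ 2.1×.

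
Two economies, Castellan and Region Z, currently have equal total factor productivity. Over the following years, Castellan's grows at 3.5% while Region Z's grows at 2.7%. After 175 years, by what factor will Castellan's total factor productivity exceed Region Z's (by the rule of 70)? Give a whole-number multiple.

roughly 4 times

Castellan pulls ahead at 0.8 pp per year, so the ratio doubles every 70/0.8 ≈ 87.50 years.
In 175 years that's 2.00 doublings: 2^2.00 ≈ 4.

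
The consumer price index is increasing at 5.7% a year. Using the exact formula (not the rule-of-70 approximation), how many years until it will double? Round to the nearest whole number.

13 years

t = ln(2) / ln(1 + 0.057) = 0.6931 / 0.055435 ≈ 12.50.
≈ 13 years.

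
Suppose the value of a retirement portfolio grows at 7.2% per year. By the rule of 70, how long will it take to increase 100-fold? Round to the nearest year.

At 7.2% it doubles every 70/7.2 ≈ 9.72 years.
100× is log₂ 100 ≈ 6.64 doublings, so ≈ 6.64 × 9.72 = 65 years.

roughly 65 years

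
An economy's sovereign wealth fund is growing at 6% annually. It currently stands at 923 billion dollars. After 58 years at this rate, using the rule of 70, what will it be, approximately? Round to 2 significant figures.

around 29000 billion dollars

It doubles every 70/6 ≈ 11.67 years, so 58 years is 4.97 doublings.
2^4.97 ≈ 31.34; 923 × 31.34 ≈ 29000 billion dollars.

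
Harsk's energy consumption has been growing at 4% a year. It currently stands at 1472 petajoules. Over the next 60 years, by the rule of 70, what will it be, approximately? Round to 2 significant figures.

It doubles every 70/4 ≈ 17.50 years, so 60 years is 3.43 doublings.
2^3.43 ≈ 10.78; 1472 × 10.78 ≈ 16000 petajoules.

approximately 16000 petajoules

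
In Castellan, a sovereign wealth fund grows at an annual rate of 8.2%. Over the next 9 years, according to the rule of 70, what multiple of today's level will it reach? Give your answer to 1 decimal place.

Doubles every ≈ 8.54 years (70/8.2).
9 years is 1.05 doublings; 2^1.05 ≈ 2.1×.

around 2.1 times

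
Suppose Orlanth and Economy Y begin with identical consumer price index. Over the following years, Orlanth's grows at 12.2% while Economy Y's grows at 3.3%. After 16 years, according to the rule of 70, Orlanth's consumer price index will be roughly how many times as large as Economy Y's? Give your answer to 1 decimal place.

about 4.1 times

Only the 8.9-point difference matters.
70/8.9 ≈ 7.87 years per doubling of the ratio; 16 years gives 2.03 doublings, so ≈ 4.1×.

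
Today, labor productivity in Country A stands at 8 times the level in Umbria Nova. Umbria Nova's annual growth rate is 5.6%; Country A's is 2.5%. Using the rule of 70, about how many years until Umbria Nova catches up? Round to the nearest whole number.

about 68 years

Umbria Nova gains on Country A at 5.6% − 2.5% = 3.1 points a year.
At that relative rate the gap halves every 70/3.1 ≈ 22.58 years.
An 8 times gap closes after 3 halvings: 3 × 22.58 ≈ 68 years.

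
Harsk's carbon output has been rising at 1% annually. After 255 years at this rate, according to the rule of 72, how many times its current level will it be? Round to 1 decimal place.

Doubling time ≈ 72/1 = 72.00 years.
255 years / 72.00 ≈ 3.54 doublings → factor 2^3.54 ≈ 11.6.

roughly 11.6 times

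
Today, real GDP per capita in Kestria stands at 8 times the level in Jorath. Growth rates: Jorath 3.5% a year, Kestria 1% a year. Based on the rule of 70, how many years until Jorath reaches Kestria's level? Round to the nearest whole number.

84 years

The growth-rate gap is 3.5% − 1% = 2.5 percentage points.
So the ratio between them halves every 70/2.5 ≈ 28.00 years.
An 8 times gap closes after 3 halvings: 3 × 28.00 ≈ 84 years.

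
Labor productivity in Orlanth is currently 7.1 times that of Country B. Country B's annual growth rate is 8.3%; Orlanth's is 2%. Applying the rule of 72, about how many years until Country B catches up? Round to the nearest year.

approximately 32 years

Country B gains on Orlanth at 8.3% − 2% = 6.3 points a year.
At that relative rate the gap halves every 72/6.3 ≈ 11.43 years.
A 7.1 times gap takes log₂(7.1) ≈ 2.83 halvings to close: 2.83 × 11.43 ≈ 32 years.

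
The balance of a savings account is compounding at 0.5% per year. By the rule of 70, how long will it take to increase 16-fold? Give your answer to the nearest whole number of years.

Doubling time ≈ 70/0.5 = 140.00 years.
16 = 2^4, so 4 doublings → 560 years.

roughly 560 years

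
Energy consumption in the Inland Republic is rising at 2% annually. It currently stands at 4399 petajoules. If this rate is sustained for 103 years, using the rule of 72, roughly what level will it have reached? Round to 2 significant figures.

It doubles every 72/2 ≈ 36.00 years, so 103 years is 2.86 doublings.
2^2.86 ≈ 7.26; 4399 × 7.26 ≈ 32000 petajoules.

roughly 32000 petajoules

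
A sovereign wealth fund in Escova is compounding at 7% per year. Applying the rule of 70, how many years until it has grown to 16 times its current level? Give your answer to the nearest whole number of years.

≈ 40 years

One doubling takes 70/7 = 10.00 years.
16× is 4 doublings, so 4 × 10.00 ≈ 40 years.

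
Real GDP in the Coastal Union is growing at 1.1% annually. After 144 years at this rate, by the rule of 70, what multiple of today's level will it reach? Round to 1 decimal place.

Doubling time ≈ 70/1.1 = 63.64 years.
144 years / 63.64 ≈ 2.26 doublings → factor 2^2.26 ≈ 4.8.

≈ 4.8 times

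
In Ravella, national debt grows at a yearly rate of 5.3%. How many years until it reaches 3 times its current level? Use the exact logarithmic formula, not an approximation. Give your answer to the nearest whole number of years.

21 years

t = ln(3) / ln(1 + 0.053) = 1.0986 / 0.051643 ≈ 21.27.
≈ 21 years.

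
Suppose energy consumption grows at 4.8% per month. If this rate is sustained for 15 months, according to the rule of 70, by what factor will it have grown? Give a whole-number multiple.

Doubling time ≈ 70/4.8 = 14.58 months.
15/14.58 ≈ 1 doubling, so about 2^1 = 2×.

≈ 2 times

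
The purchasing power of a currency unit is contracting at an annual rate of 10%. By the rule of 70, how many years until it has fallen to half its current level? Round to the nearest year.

approximately 7 years

Halving time ≈ 70 / 10 = 7.00 → 7 years.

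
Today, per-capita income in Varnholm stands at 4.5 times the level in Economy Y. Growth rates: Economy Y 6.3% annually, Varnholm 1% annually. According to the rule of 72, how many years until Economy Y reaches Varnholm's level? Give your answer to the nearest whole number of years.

What matters is the difference: 5.3 pp.
Rule of 72 on the gap: the ratio halves every 72/5.3 ≈ 13.58 years.
A 4.5 times gap takes log₂(4.5) ≈ 2.17 halvings to close: 2.17 × 13.58 ≈ 29 years.

roughly 29 years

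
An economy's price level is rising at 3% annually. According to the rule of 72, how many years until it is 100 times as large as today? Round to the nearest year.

approximately 159 years

One doubling takes 72/3 = 24.00 years.
100× is log₂ 100 ≈ 6.64 doublings, so ≈ 6.64 × 24.00 = 159 years.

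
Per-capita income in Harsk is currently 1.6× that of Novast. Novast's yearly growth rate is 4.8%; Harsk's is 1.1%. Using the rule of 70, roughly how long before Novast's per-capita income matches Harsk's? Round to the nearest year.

Novast gains on Harsk at 4.8% − 1.1% = 3.7 points a year.
At that relative rate the gap halves every 70/3.7 ≈ 18.92 years.
A 1.6× gap takes log₂(1.6) ≈ 0.68 halvings to close: 0.68 × 18.92 ≈ 13 years.

roughly 13 years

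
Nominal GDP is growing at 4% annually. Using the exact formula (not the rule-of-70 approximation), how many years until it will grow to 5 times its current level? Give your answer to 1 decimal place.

41.0 years

t = ln(5) / ln(1 + 0.04) = 1.6094 / 0.039221 ≈ 41.03.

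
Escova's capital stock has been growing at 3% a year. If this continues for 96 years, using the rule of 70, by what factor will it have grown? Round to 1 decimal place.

approximately 17.3 times

Doubles every ≈ 23.33 years (70/3).
96 years is 4.11 doublings; 2^4.11 ≈ 17.3×.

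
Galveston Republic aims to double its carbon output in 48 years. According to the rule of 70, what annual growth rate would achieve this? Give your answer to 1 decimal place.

70 / 48 ≈ 1.46, so about 1.5% a year.

roughly 1.5%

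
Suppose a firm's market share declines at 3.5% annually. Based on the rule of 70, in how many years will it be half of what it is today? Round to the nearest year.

roughly 20 years

Halving time ≈ 70 / 3.5 = 20.00 → 20 years.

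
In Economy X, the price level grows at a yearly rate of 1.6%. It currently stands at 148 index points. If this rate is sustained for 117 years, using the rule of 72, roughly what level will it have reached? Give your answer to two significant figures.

Doubling time ≈ 72/1.6 = 45.00 years.
117 years is 117/45.00 ≈ 2.60 doublings, a factor of 2^2.60 ≈ 6.06.
148 × 6.06 ≈ 900 index points.

≈ 900 index points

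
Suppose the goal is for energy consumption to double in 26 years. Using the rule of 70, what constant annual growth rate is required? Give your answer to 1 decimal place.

70 / 26 ≈ 2.69, so about 2.7% annually.

2.7%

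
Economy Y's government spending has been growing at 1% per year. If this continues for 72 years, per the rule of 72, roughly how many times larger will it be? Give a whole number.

Doubling time ≈ 72/1 = 72.00 years.
72/72.00 ≈ 1 doubling, so about 2^1 = 2×.

≈ 2 times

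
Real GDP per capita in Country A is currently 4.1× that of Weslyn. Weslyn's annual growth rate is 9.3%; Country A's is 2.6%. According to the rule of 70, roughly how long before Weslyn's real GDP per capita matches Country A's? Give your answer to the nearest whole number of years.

The growth-rate gap is 9.3% − 2.6% = 6.7 percentage points.
So the ratio between them halves every 70/6.7 ≈ 10.45 years.
A 4.1× gap takes log₂(4.1) ≈ 2.04 halvings to close: 2.04 × 10.45 ≈ 21 years.

≈ 21 years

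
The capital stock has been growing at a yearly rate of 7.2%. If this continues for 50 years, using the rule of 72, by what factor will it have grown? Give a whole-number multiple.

roughly 32 times

72/7.2 ≈ 10.00 years per doubling.
50 years fits 5 doublings: 2^5 = 32.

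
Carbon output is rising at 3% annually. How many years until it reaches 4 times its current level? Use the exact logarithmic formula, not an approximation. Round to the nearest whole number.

47 years

t = ln(4) / ln(1 + 0.03) = 1.3863 / 0.029559 ≈ 46.90.
≈ 47 years.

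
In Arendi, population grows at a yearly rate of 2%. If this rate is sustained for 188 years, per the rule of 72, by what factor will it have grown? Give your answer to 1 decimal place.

Doubles every ≈ 36.00 years (72/2).
188 years is 5.22 doublings; 2^5.22 ≈ 37.3×.

37.3 times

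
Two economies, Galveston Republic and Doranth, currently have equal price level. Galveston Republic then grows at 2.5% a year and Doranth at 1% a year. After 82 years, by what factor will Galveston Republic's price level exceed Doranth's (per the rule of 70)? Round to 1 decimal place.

≈ 3.4 times

Only the 1.5-point difference matters.
70/1.5 ≈ 46.67 years per doubling of the ratio; 82 years gives 1.76 doublings, so ≈ 3.4×.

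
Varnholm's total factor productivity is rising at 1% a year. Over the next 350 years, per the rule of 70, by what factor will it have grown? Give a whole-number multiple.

70/1 ≈ 70.00 years per doubling.
350 years fits 5 doublings: 2^5 = 32.

about 32 times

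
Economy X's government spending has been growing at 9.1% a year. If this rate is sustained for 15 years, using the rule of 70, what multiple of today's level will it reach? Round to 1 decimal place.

Doubles every ≈ 7.69 years (70/9.1).
15 years is 1.95 doublings; 2^1.95 ≈ 3.9×.

about 3.9 times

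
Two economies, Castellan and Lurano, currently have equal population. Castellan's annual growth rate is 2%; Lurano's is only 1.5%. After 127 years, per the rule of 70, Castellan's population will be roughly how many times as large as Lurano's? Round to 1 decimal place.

Rate gap = 2% − 1.5% = 0.5 points.
The ratio doubles every 70/0.5 ≈ 140.00 years.
127/140.00 ≈ 0.91 doublings → ratio ≈ 2^0.91 ≈ 1.9.

≈ 1.9 times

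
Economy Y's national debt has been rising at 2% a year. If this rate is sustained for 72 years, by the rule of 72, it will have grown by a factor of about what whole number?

At 2% one doubling takes ≈ 36.00 years; 72 years is 2 of them, so ×4.

about 4 times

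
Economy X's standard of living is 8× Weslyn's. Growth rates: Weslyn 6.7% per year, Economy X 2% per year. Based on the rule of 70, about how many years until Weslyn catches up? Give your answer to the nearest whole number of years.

What matters is the difference: 4.7 pp.
Rule of 70 on the gap: the ratio halves every 70/4.7 ≈ 14.89 years.
An 8× gap closes after 3 halvings: 3 × 14.89 ≈ 45 years.

approximately 45 years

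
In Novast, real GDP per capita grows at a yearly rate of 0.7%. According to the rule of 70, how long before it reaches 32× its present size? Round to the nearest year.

One doubling takes 70/0.7 = 100.00 years.
Getting to 32× needs 5 doublings: 5 × 100.00 ≈ 500 years.

≈ 500 years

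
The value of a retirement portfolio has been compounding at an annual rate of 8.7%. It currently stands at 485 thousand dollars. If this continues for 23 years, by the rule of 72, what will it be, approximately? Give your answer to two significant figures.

Doubling time ≈ 72/8.7 = 8.28 years.
23 years is 23/8.28 ≈ 2.78 doublings, a factor of 2^2.78 ≈ 6.87.
485 × 6.87 ≈ 3300 thousand dollars.

roughly 3300 thousand dollars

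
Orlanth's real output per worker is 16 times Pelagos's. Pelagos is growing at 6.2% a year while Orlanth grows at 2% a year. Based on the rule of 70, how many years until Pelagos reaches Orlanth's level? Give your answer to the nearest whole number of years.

roughly 67 years

Pelagos gains on Orlanth at 6.2% − 2% = 4.2 points a year.
At that relative rate the gap halves every 70/4.2 ≈ 16.67 years.
A 16 times gap closes after 4 halvings: 4 × 16.67 ≈ 67 years.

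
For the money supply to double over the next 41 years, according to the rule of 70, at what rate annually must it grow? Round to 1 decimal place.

70 / 41 ≈ 1.71, so about 1.7% annually.

roughly 1.7% annually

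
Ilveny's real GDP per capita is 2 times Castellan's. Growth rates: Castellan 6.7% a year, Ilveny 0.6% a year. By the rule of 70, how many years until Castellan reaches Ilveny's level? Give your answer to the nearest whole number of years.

Castellan gains on Ilveny at 6.7% − 0.6% = 6.1 points a year.
At that relative rate the gap halves every 70/6.1 ≈ 11.48 years.
A 2 times gap closes after 1 halving: 1 × 11.48 ≈ 11 years.

roughly 11 years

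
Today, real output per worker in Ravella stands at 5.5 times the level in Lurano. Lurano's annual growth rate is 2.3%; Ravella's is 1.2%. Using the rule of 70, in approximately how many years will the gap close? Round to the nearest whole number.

The growth-rate gap is 2.3% − 1.2% = 1.1 percentage points.
So the ratio between them halves every 70/1.1 ≈ 63.64 years.
A 5.5 times gap takes log₂(5.5) ≈ 2.46 halvings to close: 2.46 × 63.64 ≈ 157 years.

157 years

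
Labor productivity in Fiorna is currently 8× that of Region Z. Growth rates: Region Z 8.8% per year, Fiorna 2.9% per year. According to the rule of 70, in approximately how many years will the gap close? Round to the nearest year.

What matters is the difference: 5.9 pp.
Rule of 70 on the gap: the ratio halves every 70/5.9 ≈ 11.86 years.
An 8× gap closes after 3 halvings: 3 × 11.86 ≈ 36 years.

36 years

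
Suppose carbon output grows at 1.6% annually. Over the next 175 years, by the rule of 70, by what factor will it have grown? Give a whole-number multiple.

Doubling time ≈ 70/1.6 = 43.75 years.
175/43.75 ≈ 4 doublings, so about 2^4 = 16×.

approximately 16 times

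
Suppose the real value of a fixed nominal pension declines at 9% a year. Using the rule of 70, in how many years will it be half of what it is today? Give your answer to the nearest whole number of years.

around 8 years

The rule works in reverse for decay: 70/9 ≈ 7.78 years to halve.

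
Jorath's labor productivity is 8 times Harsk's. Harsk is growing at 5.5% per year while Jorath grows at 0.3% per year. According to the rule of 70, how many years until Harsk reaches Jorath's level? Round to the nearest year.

The growth-rate gap is 5.5% − 0.3% = 5.2 percentage points.
So the ratio between them halves every 70/5.2 ≈ 13.46 years.
An 8 times gap closes after 3 halvings: 3 × 13.46 ≈ 40 years.

about 40 years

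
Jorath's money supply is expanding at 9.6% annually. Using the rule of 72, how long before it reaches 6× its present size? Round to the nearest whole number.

≈ 19 years

Doubling time ≈ 72/9.6 = 7.50 years.
6× is log₂ 6 ≈ 2.58 doublings, so ≈ 2.58 × 7.50 = 19 years.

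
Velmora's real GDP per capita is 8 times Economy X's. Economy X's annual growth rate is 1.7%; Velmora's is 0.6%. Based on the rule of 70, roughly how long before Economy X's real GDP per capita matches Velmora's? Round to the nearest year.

The growth-rate gap is 1.7% − 0.6% = 1.1 percentage points.
So the ratio between them halves every 70/1.1 ≈ 63.64 years.
An 8 times gap closes after 3 halvings: 3 × 63.64 ≈ 191 years.

approximately 191 years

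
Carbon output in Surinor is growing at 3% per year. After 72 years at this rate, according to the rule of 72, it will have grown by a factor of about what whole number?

72/3 ≈ 24.00 years per doubling.
72 years fits 3 doublings: 2^3 = 8.

approximately 8 times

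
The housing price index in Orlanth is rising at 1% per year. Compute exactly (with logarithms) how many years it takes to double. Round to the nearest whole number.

t = ln(2) / ln(1 + 0.01) = 0.6931 / 0.009950 ≈ 69.66.
≈ 70 years.

70 years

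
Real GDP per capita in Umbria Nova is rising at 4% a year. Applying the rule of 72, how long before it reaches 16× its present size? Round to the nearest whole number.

One doubling takes 72/4 = 18.00 years.
Getting to 16× needs 4 doublings: 4 × 18.00 ≈ 72 years.

around 72 years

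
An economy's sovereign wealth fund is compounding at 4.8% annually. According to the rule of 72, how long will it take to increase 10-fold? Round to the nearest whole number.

At 4.8% it doubles every 72/4.8 ≈ 15.00 years.
10× is log₂ 10 ≈ 3.32 doublings, so ≈ 3.32 × 15.00 = 50 years.

approximately 50 years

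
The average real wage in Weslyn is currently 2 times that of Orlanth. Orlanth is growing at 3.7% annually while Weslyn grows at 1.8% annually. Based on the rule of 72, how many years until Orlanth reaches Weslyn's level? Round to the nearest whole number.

The growth-rate gap is 3.7% − 1.8% = 1.9 percentage points.
So the ratio between them halves every 72/1.9 ≈ 37.89 years.
A 2 times gap closes after 1 halving: 1 × 37.89 ≈ 38 years.

about 38 years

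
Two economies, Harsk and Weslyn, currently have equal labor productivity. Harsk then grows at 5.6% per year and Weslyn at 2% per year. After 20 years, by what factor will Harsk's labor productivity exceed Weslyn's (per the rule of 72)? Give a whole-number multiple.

Only the 3.6-point difference matters.
72/3.6 ≈ 20.00 years per doubling of the ratio; 20 years gives 1.00 doublings, so ≈ 2×.

2 times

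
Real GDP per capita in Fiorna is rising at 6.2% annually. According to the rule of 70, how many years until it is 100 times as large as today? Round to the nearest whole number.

roughly 75 years

Doubling time ≈ 70/6.2 = 11.29 years.
Reaching 100× takes log₂(100) ≈ 6.64 doublings.
6.64 × 11.29 ≈ 75 years.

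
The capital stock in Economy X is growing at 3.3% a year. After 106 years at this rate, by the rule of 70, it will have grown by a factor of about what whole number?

≈ 32 times

70/3.3 ≈ 21.21 years per doubling.
106 years fits 5 doublings: 2^5 = 32.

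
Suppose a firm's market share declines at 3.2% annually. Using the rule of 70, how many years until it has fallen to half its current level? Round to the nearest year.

The rule works in reverse for decay: 70/3.2 ≈ 21.88 years to halve.

22 years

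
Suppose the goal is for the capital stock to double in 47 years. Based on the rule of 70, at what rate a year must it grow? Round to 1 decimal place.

70 / 47 ≈ 1.49, so about 1.5% a year.

about 1.5% a year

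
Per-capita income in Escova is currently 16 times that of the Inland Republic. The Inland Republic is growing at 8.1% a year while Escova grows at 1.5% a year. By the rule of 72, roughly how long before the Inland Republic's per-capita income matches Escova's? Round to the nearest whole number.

What matters is the difference: 6.6 pp.
Rule of 72 on the gap: the ratio halves every 72/6.6 ≈ 10.91 years.
A 16 times gap closes after 4 halvings: 4 × 10.91 ≈ 44 years.

roughly 44 years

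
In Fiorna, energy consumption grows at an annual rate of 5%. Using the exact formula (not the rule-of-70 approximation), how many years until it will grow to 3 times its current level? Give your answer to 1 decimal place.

t = ln(3) / ln(1 + 0.05) = 1.0986 / 0.048790 ≈ 22.52.

22.5 years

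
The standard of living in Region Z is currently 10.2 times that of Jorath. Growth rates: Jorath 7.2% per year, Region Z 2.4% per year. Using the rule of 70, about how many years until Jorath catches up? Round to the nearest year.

approximately 49 years

Jorath gains on Region Z at 7.2% − 2.4% = 4.8 points a year.
At that relative rate the gap halves every 70/4.8 ≈ 14.58 years.
A 10.2 times gap takes log₂(10.2) ≈ 3.35 halvings to close: 3.35 × 14.58 ≈ 49 years.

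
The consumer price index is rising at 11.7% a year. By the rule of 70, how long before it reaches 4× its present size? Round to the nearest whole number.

One doubling takes 70/11.7 = 5.98 years.
4× is 2 doublings, so 2 × 5.98 ≈ 12 years.

12 years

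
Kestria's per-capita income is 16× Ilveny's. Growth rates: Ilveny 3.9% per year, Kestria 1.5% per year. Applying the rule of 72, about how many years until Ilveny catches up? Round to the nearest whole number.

120 years

The growth-rate gap is 3.9% − 1.5% = 2.4 percentage points.
So the ratio between them halves every 72/2.4 ≈ 30.00 years.
A 16× gap closes after 4 halvings: 4 × 30.00 ≈ 120 years.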